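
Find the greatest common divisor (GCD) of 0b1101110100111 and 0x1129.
Convert 0b1101110100111 (binary) → 4096 + 2048 + 512 + 256 + 128 + 32 + 4 + 2 + 1 = 7079 (decimal)
Convert 0x1129 (hexadecimal) → 1×4096 + 1×256 + 2×16 + 9 = 4393 (decimal)
Compute gcd(7079, 4393) = 1
1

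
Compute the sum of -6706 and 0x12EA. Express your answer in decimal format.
Convert 0x12EA (hexadecimal) → 1×4096 + 2×256 + 14×16 + 10 = 4842 (decimal)
Compute -6706 + 4842 = -1864
-1864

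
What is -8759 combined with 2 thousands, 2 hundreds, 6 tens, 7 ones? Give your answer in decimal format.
Convert 2 thousands, 2 hundreds, 6 tens, 7 ones (place-value notation) → 2×1000 + 2×100 + 6×10 + 7 = 2267 (decimal)
Compute -8759 + 2267 = -6492
-6492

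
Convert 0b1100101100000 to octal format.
Convert 0b1100101100000 (binary) → 4096 + 2048 + 256 + 64 + 32 = 6496 (decimal)
Convert 6496 (decimal) → 6496 = 1×4096 + 4×512 + 5×64 + 4×8 → 0o14540 (octal)
0o14540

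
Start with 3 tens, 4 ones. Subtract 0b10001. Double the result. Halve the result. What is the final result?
Convert 3 tens, 4 ones (place-value notation) → 3×10 + 4 = 34 (decimal)
Start: 34
Convert 0b10001 (binary) → 16 + 1 = 17 (decimal)
34 - 17 = 17
17 × 2 = 34
34 ÷ 2 = 17
17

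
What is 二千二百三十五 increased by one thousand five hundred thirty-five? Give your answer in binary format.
Convert 二千二百三十五 (Chinese numeral) → 2×1000 + 2×100 + 3×10 + 5 = 2235 (decimal)
Convert one thousand five hundred thirty-five (English words) → 1×1000 + 5×100 + 35 = 1535 (decimal)
Compute 2235 + 1535 = 3770
Convert 3770 (decimal) → 3770 = 2048 + 1024 + 512 + 128 + 32 + 16 + 8 + 2 → 0b111010111010 (binary)
0b111010111010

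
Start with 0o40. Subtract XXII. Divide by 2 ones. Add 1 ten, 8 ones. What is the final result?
Convert 0o40 (octal) → 4×8 = 32 (decimal)
Start: 32
Convert XXII (Roman numeral) → 10 + 10 + 1 + 1 = 22 (decimal)
32 - 22 = 10
Convert 2 ones (place-value notation) → 2 (decimal)
10 ÷ 2 = 5
Convert 1 ten, 8 ones (place-value notation) → 1×10 + 8 = 18 (decimal)
5 + 18 = 23
23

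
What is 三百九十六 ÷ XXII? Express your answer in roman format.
Convert 三百九十六 (Chinese numeral) → 3×100 + 9×10 + 6 = 396 (decimal)
Convert XXII (Roman numeral) → 10 + 10 + 1 + 1 = 22 (decimal)
Compute 396 ÷ 22 = 18
Convert 18 (decimal) → 18 = 10 + 5 + 1 + 1 + 1 → XVIII (Roman numeral)
XVIII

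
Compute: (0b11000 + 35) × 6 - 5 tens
Convert 0b11000 (binary) → 16 + 8 = 24 (decimal)
Convert 5 tens (place-value notation) → 5×10 = 50 (decimal)
Expression in decimal: (24 + 35) × 6 - 50
Parentheses first: 24 + 35 = 59
Multiply: 59 × 6 = 354
Subtract: 354 - 50 = 304
304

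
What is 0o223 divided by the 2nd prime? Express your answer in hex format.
Convert 0o223 (octal) → 2×64 + 2×8 + 3 = 147 (decimal)
Convert the 2nd prime (prime index) → 3 (decimal)
Compute 147 ÷ 3 = 49
Convert 49 (decimal) → 49 = 3×16 + 1 → 0x31 (hexadecimal)
0x31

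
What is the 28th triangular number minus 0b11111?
The 28th triangular number = 28×29/2 = 406
Convert 0b11111 (binary) → 16 + 8 + 4 + 2 + 1 = 31 (decimal)
Compute 406 - 31 = 375
375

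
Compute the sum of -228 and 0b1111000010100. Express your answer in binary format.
Convert 0b1111000010100 (binary) → 4096 + 2048 + 1024 + 512 + 16 + 4 = 7700 (decimal)
Compute -228 + 7700 = 7472
Convert 7472 (decimal) → 7472 = 4096 + 2048 + 1024 + 256 + 32 + 16 → 0b1110100110000 (binary)
0b1110100110000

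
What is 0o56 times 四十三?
Convert 0o56 (octal) → 5×8 + 6 = 46 (decimal)
Convert 四十三 (Chinese numeral) → 4×10 + 3 = 43 (decimal)
Compute 46 × 43 = 1978
1978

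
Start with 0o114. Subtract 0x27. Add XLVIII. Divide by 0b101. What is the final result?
Convert 0o114 (octal) → 1×64 + 1×8 + 4 = 76 (decimal)
Start: 76
Convert 0x27 (hexadecimal) → 2×16 + 7 = 39 (decimal)
76 - 39 = 37
Convert XLVIII (Roman numeral) → 40 + 5 + 1 + 1 + 1 = 48 (decimal)
37 + 48 = 85
Convert 0b101 (binary) → 4 + 1 = 5 (decimal)
85 ÷ 5 = 17
17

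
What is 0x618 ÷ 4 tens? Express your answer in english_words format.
Convert 0x618 (hexadecimal) → 6×256 + 1×16 + 8 = 1560 (decimal)
Convert 4 tens (place-value notation) → 4×10 = 40 (decimal)
Compute 1560 ÷ 40 = 39
Convert 39 (decimal) → thirty-nine (English words)
thirty-nine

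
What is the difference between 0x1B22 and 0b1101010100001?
Convert 0x1B22 (hexadecimal) → 1×4096 + 11×256 + 2×16 + 2 = 6946 (decimal)
Convert 0b1101010100001 (binary) → 4096 + 2048 + 512 + 128 + 32 + 1 = 6817 (decimal)
Difference: |6946 - 6817| = 129
129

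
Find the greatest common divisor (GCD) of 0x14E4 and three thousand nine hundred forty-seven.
Convert 0x14E4 (hexadecimal) → 1×4096 + 4×256 + 14×16 + 4 = 5348 (decimal)
Convert three thousand nine hundred forty-seven (English words) → 3×1000 + 9×100 + 47 = 3947 (decimal)
Compute gcd(5348, 3947) = 1
1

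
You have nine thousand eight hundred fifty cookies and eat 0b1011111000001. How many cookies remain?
Convert nine thousand eight hundred fifty (English words) → 9×1000 + 8×100 + 50 = 9850 (decimal)
Convert 0b1011111000001 (binary) → 4096 + 1024 + 512 + 256 + 128 + 64 + 1 = 6081 (decimal)
Compute 9850 - 6081 = 3769
3769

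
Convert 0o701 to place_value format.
Convert 0o701 (octal) → 7×64 + 1 = 449 (decimal)
Convert 449 (decimal) → 449 = 4×100 + 4×10 + 9 → 4 hundreds, 4 tens, 9 ones (place-value notation)
4 hundreds, 4 tens, 9 ones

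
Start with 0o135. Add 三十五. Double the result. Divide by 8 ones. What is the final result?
Convert 0o135 (octal) → 1×64 + 3×8 + 5 = 93 (decimal)
Start: 93
Convert 三十五 (Chinese numeral) → 3×10 + 5 = 35 (decimal)
93 + 35 = 128
128 × 2 = 256
Convert 8 ones (place-value notation) → 8 (decimal)
256 ÷ 8 = 32
32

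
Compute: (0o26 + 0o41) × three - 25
Convert 0o26 (octal) → 2×8 + 6 = 22 (decimal)
Convert 0o41 (octal) → 4×8 + 1 = 33 (decimal)
Convert three (English words) → 3 (decimal)
Expression in decimal: (22 + 33) × 3 - 25
Parentheses first: 22 + 33 = 55
Multiply: 55 × 3 = 165
Subtract: 165 - 25 = 140
140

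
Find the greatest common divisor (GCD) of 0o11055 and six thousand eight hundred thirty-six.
Convert 0o11055 (octal) → 1×4096 + 1×512 + 5×8 + 5 = 4653 (decimal)
Convert six thousand eight hundred thirty-six (English words) → 6×1000 + 8×100 + 36 = 6836 (decimal)
Compute gcd(4653, 6836) = 1
1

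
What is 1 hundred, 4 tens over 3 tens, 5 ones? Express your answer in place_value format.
Convert 1 hundred, 4 tens (place-value notation) → 1×100 + 4×10 = 140 (decimal)
Convert 3 tens, 5 ones (place-value notation) → 3×10 + 5 = 35 (decimal)
Compute 140 ÷ 35 = 4
Convert 4 (decimal) → 4 ones (place-value notation)
4 ones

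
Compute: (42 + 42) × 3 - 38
Parentheses first: 42 + 42 = 84
Multiply: 84 × 3 = 252
Subtract: 252 - 38 = 214
214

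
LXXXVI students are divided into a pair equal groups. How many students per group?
Convert LXXXVI (Roman numeral) → 50 + 10 + 10 + 10 + 5 + 1 = 86 (decimal)
Convert a pair (colloquial) → 2 (decimal)
Compute 86 ÷ 2 = 43
43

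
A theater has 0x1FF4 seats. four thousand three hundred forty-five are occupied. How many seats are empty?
Convert 0x1FF4 (hexadecimal) → 1×4096 + 15×256 + 15×16 + 4 = 8180 (decimal)
Convert four thousand three hundred forty-five (English words) → 4×1000 + 3×100 + 45 = 4345 (decimal)
Compute 8180 - 4345 = 3835
3835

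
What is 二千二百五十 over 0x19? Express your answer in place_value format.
Convert 二千二百五十 (Chinese numeral) → 2×1000 + 2×100 + 5×10 = 2250 (decimal)
Convert 0x19 (hexadecimal) → 1×16 + 9 = 25 (decimal)
Compute 2250 ÷ 25 = 90
Convert 90 (decimal) → 90 = 9×10 → 9 tens (place-value notation)
9 tens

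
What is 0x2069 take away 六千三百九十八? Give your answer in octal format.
Convert 0x2069 (hexadecimal) → 2×4096 + 6×16 + 9 = 8297 (decimal)
Convert 六千三百九十八 (Chinese numeral) → 6×1000 + 3×100 + 9×10 + 8 = 6398 (decimal)
Compute 8297 - 6398 = 1899
Convert 1899 (decimal) → 1899 = 3×512 + 5×64 + 5×8 + 3 → 0o3553 (octal)
0o3553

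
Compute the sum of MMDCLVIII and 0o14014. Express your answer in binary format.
Convert MMDCLVIII (Roman numeral) → 1000 + 1000 + 500 + 100 + 50 + 5 + 1 + 1 + 1 = 2658 (decimal)
Convert 0o14014 (octal) → 1×4096 + 4×512 + 1×8 + 4 = 6156 (decimal)
Compute 2658 + 6156 = 8814
Convert 8814 (decimal) → 8814 = 8192 + 512 + 64 + 32 + 8 + 4 + 2 → 0b10001001101110 (binary)
0b10001001101110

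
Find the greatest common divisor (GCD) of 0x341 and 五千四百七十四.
Convert 0x341 (hexadecimal) → 3×256 + 4×16 + 1 = 833 (decimal)
Convert 五千四百七十四 (Chinese numeral) → 5×1000 + 4×100 + 7×10 + 4 = 5474 (decimal)
Compute gcd(833, 5474) = 119
119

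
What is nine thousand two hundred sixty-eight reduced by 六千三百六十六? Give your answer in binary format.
Convert nine thousand two hundred sixty-eight (English words) → 9×1000 + 2×100 + 68 = 9268 (decimal)
Convert 六千三百六十六 (Chinese numeral) → 6×1000 + 3×100 + 6×10 + 6 = 6366 (decimal)
Compute 9268 - 6366 = 2902
Convert 2902 (decimal) → 2902 = 2048 + 512 + 256 + 64 + 16 + 4 + 2 → 0b101101010110 (binary)
0b101101010110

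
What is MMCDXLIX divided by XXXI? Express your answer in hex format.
Convert MMCDXLIX (Roman numeral) → 1000 + 1000 + 400 + 40 + 9 = 2449 (decimal)
Convert XXXI (Roman numeral) → 10 + 10 + 10 + 1 = 31 (decimal)
Compute 2449 ÷ 31 = 79
Convert 79 (decimal) → 79 = 4×16 + 15 → 0x4F (hexadecimal)
0x4F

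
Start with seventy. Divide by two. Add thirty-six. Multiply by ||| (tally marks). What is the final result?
Convert seventy (English words) → 70 (decimal)
Start: 70
Convert two (English words) → 2 (decimal)
70 ÷ 2 = 35
Convert thirty-six (English words) → 36 (decimal)
35 + 36 = 71
Convert ||| (tally marks) → 3 (decimal)
71 × 3 = 213
213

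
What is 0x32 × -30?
Convert 0x32 (hexadecimal) → 3×16 + 2 = 50 (decimal)
Compute 50 × -30 = -1500
-1500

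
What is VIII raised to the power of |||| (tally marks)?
Convert VIII (Roman numeral) → 5 + 1 + 1 + 1 = 8 (decimal)
Convert |||| (tally marks) → 4 (decimal)
Compute 8 ^ 4 = 4096
4096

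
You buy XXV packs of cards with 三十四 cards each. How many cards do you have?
Convert 三十四 (Chinese numeral) → 3×10 + 4 = 34 (decimal)
Convert XXV (Roman numeral) → 10 + 10 + 5 = 25 (decimal)
Compute 34 × 25 = 850
850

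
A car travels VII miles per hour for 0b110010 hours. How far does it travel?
Convert VII (Roman numeral) → 5 + 1 + 1 = 7 (decimal)
Convert 0b110010 (binary) → 32 + 16 + 2 = 50 (decimal)
Compute 7 × 50 = 350
350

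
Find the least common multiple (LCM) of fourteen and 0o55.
Convert fourteen (English words) → 14 (decimal)
Convert 0o55 (octal) → 5×8 + 5 = 45 (decimal)
Compute lcm(14, 45) = 630
630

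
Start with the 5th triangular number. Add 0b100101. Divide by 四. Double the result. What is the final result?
Convert the 5th triangular number (triangular index) → 5×6/2 = 15 (decimal)
Start: 15
Convert 0b100101 (binary) → 32 + 4 + 1 = 37 (decimal)
15 + 37 = 52
Convert 四 (Chinese numeral) → 4 (decimal)
52 ÷ 4 = 13
13 × 2 = 26
26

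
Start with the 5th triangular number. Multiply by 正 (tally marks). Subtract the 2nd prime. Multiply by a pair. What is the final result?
Convert the 5th triangular number (triangular index) → 5×6/2 = 15 (decimal)
Start: 15
Convert 正 (tally marks) → 5 (decimal)
15 × 5 = 75
Convert the 2nd prime (prime index) → 3 (decimal)
75 - 3 = 72
Convert a pair (colloquial) → 2 (decimal)
72 × 2 = 144
144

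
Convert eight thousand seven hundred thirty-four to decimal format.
Convert eight thousand seven hundred thirty-four (English words) → 8×1000 + 7×100 + 34 = 8734 (decimal)
8734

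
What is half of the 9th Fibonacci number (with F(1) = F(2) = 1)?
The 9th Fibonacci number (with F(1) = F(2) = 1): 1, 1, 2, 3, 5, 8, 13, 21, 34 → 34
Compute 34 ÷ 2 = 17
17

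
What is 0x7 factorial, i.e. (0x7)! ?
Convert 0x7 (hexadecimal) → 7 (decimal)
Compute 7! = 5040
5040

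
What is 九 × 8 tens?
Convert 九 (Chinese numeral) → 9 (decimal)
Convert 8 tens (place-value notation) → 8×10 = 80 (decimal)
Compute 9 × 80 = 720
720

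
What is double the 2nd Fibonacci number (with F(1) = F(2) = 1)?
The 2nd Fibonacci number (with F(1) = F(2) = 1) = 1
Compute 1 × 2 = 2
2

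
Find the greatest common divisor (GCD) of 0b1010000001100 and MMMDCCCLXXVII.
Convert 0b1010000001100 (binary) → 4096 + 1024 + 8 + 4 = 5132 (decimal)
Convert MMMDCCCLXXVII (Roman numeral) → 1000 + 1000 + 1000 + 500 + 100 + 100 + 100 + 50 + 10 + 10 + 5 + 1 + 1 = 3877 (decimal)
Compute gcd(5132, 3877) = 1
1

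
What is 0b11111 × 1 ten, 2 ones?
Convert 0b11111 (binary) → 16 + 8 + 4 + 2 + 1 = 31 (decimal)
Convert 1 ten, 2 ones (place-value notation) → 1×10 + 2 = 12 (decimal)
Compute 31 × 12 = 372
372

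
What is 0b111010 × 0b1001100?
Convert 0b111010 (binary) → 32 + 16 + 8 + 2 = 58 (decimal)
Convert 0b1001100 (binary) → 64 + 8 + 4 = 76 (decimal)
Compute 58 × 76 = 4408
4408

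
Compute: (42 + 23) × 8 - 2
Parentheses first: 42 + 23 = 65
Multiply: 65 × 8 = 520
Subtract: 520 - 2 = 518
518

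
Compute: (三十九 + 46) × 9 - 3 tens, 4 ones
Convert 三十九 (Chinese numeral) → 3×10 + 9 = 39 (decimal)
Convert 3 tens, 4 ones (place-value notation) → 3×10 + 4 = 34 (decimal)
Expression in decimal: (39 + 46) × 9 - 34
Parentheses first: 39 + 46 = 85
Multiply: 85 × 9 = 765
Subtract: 765 - 34 = 731
731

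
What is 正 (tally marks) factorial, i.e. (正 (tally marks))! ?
Convert 正 (tally marks) → 5 (decimal)
Compute 5! = 120
120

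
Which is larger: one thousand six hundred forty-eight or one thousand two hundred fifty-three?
Convert one thousand six hundred forty-eight (English words) → 1×1000 + 6×100 + 48 = 1648 (decimal)
Convert one thousand two hundred fifty-three (English words) → 1×1000 + 2×100 + 53 = 1253 (decimal)
Compare 1648 vs 1253: larger = 1648
1648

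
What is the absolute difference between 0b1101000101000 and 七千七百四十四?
Convert 0b1101000101000 (binary) → 4096 + 2048 + 512 + 32 + 8 = 6696 (decimal)
Convert 七千七百四十四 (Chinese numeral) → 7×1000 + 7×100 + 4×10 + 4 = 7744 (decimal)
Compute |6696 - 7744| = 1048
1048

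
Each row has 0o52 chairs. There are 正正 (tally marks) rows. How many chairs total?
Convert 0o52 (octal) → 5×8 + 2 = 42 (decimal)
Convert 正正 (tally marks) → 5 + 5 = 10 (decimal)
Compute 42 × 10 = 420
420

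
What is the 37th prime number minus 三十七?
The 37th prime number = 157
Convert 三十七 (Chinese numeral) → 3×10 + 7 = 37 (decimal)
Compute 157 - 37 = 120
120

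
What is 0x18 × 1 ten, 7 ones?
Convert 0x18 (hexadecimal) → 1×16 + 8 = 24 (decimal)
Convert 1 ten, 7 ones (place-value notation) → 1×10 + 7 = 17 (decimal)
Compute 24 × 17 = 408
408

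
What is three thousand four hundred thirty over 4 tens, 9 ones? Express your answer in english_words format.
Convert three thousand four hundred thirty (English words) → 3×1000 + 4×100 + 30 = 3430 (decimal)
Convert 4 tens, 9 ones (place-value notation) → 4×10 + 9 = 49 (decimal)
Compute 3430 ÷ 49 = 70
Convert 70 (decimal) → seventy (English words)
seventy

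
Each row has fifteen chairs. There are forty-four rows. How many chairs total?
Convert fifteen (English words) → 15 (decimal)
Convert forty-four (English words) → 44 (decimal)
Compute 15 × 44 = 660
660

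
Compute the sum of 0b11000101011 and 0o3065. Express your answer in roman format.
Convert 0b11000101011 (binary) → 1024 + 512 + 32 + 8 + 2 + 1 = 1579 (decimal)
Convert 0o3065 (octal) → 3×512 + 6×8 + 5 = 1589 (decimal)
Compute 1579 + 1589 = 3168
Convert 3168 (decimal) → 3168 = 1000 + 1000 + 1000 + 100 + 50 + 10 + 5 + 1 + 1 + 1 → MMMCLXVIII (Roman numeral)
MMMCLXVIII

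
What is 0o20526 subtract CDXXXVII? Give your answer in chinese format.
Convert 0o20526 (octal) → 2×4096 + 5×64 + 2×8 + 6 = 8534 (decimal)
Convert CDXXXVII (Roman numeral) → 400 + 10 + 10 + 10 + 5 + 1 + 1 = 437 (decimal)
Compute 8534 - 437 = 8097
Convert 8097 (decimal) → 8097 = 8×1000 + 9×10 + 7 → 八千零九十七 (Chinese numeral)
八千零九十七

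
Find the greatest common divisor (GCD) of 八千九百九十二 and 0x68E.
Convert 八千九百九十二 (Chinese numeral) → 8×1000 + 9×100 + 9×10 + 2 = 8992 (decimal)
Convert 0x68E (hexadecimal) → 6×256 + 8×16 + 14 = 1678 (decimal)
Compute gcd(8992, 1678) = 2
2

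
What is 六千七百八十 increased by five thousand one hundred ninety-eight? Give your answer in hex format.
Convert 六千七百八十 (Chinese numeral) → 6×1000 + 7×100 + 8×10 = 6780 (decimal)
Convert five thousand one hundred ninety-eight (English words) → 5×1000 + 1×100 + 98 = 5198 (decimal)
Compute 6780 + 5198 = 11978
Convert 11978 (decimal) → 11978 = 2×4096 + 14×256 + 12×16 + 10 → 0x2ECA (hexadecimal)
0x2ECA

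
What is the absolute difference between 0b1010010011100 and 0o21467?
Convert 0b1010010011100 (binary) → 4096 + 1024 + 128 + 16 + 8 + 4 = 5276 (decimal)
Convert 0o21467 (octal) → 2×4096 + 1×512 + 4×64 + 6×8 + 7 = 9015 (decimal)
Compute |5276 - 9015| = 3739
3739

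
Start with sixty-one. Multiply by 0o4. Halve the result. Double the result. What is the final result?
Convert sixty-one (English words) → 61 (decimal)
Start: 61
Convert 0o4 (octal) → 4 (decimal)
61 × 4 = 244
244 ÷ 2 = 122
122 × 2 = 244
244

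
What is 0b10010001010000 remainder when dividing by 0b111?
Convert 0b10010001010000 (binary) → 8192 + 1024 + 64 + 16 = 9296 (decimal)
Convert 0b111 (binary) → 4 + 2 + 1 = 7 (decimal)
Compute 9296 mod 7 = 0
0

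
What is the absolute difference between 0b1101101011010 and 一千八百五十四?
Convert 0b1101101011010 (binary) → 4096 + 2048 + 512 + 256 + 64 + 16 + 8 + 2 = 7002 (decimal)
Convert 一千八百五十四 (Chinese numeral) → 1×1000 + 8×100 + 5×10 + 4 = 1854 (decimal)
Compute |7002 - 1854| = 5148
5148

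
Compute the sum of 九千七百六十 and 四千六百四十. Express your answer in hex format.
Convert 九千七百六十 (Chinese numeral) → 9×1000 + 7×100 + 6×10 = 9760 (decimal)
Convert 四千六百四十 (Chinese numeral) → 4×1000 + 6×100 + 4×10 = 4640 (decimal)
Compute 9760 + 4640 = 14400
Convert 14400 (decimal) → 14400 = 3×4096 + 8×256 + 4×16 → 0x3840 (hexadecimal)
0x3840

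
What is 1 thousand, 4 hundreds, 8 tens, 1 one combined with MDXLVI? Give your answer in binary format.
Convert 1 thousand, 4 hundreds, 8 tens, 1 one (place-value notation) → 1×1000 + 4×100 + 8×10 + 1 = 1481 (decimal)
Convert MDXLVI (Roman numeral) → 1000 + 500 + 40 + 5 + 1 = 1546 (decimal)
Compute 1481 + 1546 = 3027
Convert 3027 (decimal) → 3027 = 2048 + 512 + 256 + 128 + 64 + 16 + 2 + 1 → 0b101111010011 (binary)
0b101111010011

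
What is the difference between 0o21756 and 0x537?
Convert 0o21756 (octal) → 2×4096 + 1×512 + 7×64 + 5×8 + 6 = 9198 (decimal)
Convert 0x537 (hexadecimal) → 5×256 + 3×16 + 7 = 1335 (decimal)
Difference: |9198 - 1335| = 7863
7863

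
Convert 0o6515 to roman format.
Convert 0o6515 (octal) → 6×512 + 5×64 + 1×8 + 5 = 3405 (decimal)
Convert 3405 (decimal) → 3405 = 1000 + 1000 + 1000 + 400 + 5 → MMMCDV (Roman numeral)
MMMCDV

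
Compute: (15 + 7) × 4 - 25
Parentheses first: 15 + 7 = 22
Multiply: 22 × 4 = 88
Subtract: 88 - 25 = 63
63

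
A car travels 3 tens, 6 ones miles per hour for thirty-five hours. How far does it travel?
Convert 3 tens, 6 ones (place-value notation) → 3×10 + 6 = 36 (decimal)
Convert thirty-five (English words) → 35 (decimal)
Compute 36 × 35 = 1260
1260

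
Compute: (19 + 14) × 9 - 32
Parentheses first: 19 + 14 = 33
Multiply: 33 × 9 = 297
Subtract: 297 - 32 = 265
265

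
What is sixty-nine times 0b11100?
Convert sixty-nine (English words) → 69 (decimal)
Convert 0b11100 (binary) → 16 + 8 + 4 = 28 (decimal)
Compute 69 × 28 = 1932
1932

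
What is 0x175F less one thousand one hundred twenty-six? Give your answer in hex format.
Convert 0x175F (hexadecimal) → 1×4096 + 7×256 + 5×16 + 15 = 5983 (decimal)
Convert one thousand one hundred twenty-six (English words) → 1×1000 + 1×100 + 26 = 1126 (decimal)
Compute 5983 - 1126 = 4857
Convert 4857 (decimal) → 4857 = 1×4096 + 2×256 + 15×16 + 9 → 0x12F9 (hexadecimal)
0x12F9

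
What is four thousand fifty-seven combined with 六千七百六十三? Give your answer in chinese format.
Convert four thousand fifty-seven (English words) → 4×1000 + 57 = 4057 (decimal)
Convert 六千七百六十三 (Chinese numeral) → 6×1000 + 7×100 + 6×10 + 3 = 6763 (decimal)
Compute 4057 + 6763 = 10820
Convert 10820 (decimal) → 10820 = 1×10000 + 8×100 + 2×10 → 一万零八百二十 (Chinese numeral)
一万零八百二十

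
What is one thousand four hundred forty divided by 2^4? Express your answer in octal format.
Convert one thousand four hundred forty (English words) → 1×1000 + 4×100 + 40 = 1440 (decimal)
Convert 2^4 (power) → 16 (decimal)
Compute 1440 ÷ 16 = 90
Convert 90 (decimal) → 90 = 1×64 + 3×8 + 2 → 0o132 (octal)
0o132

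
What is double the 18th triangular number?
The 18th triangular number = 18×19/2 = 171
Compute 171 × 2 = 342
342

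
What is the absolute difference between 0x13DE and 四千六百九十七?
Convert 0x13DE (hexadecimal) → 1×4096 + 3×256 + 13×16 + 14 = 5086 (decimal)
Convert 四千六百九十七 (Chinese numeral) → 4×1000 + 6×100 + 9×10 + 7 = 4697 (decimal)
Compute |5086 - 4697| = 389
389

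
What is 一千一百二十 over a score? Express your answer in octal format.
Convert 一千一百二十 (Chinese numeral) → 1×1000 + 1×100 + 2×10 = 1120 (decimal)
Convert a score (colloquial) → 20 (decimal)
Compute 1120 ÷ 20 = 56
Convert 56 (decimal) → 56 = 7×8 → 0o70 (octal)
0o70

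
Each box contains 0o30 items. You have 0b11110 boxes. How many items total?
Convert 0o30 (octal) → 3×8 = 24 (decimal)
Convert 0b11110 (binary) → 16 + 8 + 4 + 2 = 30 (decimal)
Compute 24 × 30 = 720
720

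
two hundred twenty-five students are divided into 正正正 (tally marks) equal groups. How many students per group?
Convert two hundred twenty-five (English words) → 2×100 + 25 = 225 (decimal)
Convert 正正正 (tally marks) → 5 + 5 + 5 = 15 (decimal)
Compute 225 ÷ 15 = 15
15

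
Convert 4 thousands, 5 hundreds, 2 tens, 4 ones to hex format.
Convert 4 thousands, 5 hundreds, 2 tens, 4 ones (place-value notation) → 4×1000 + 5×100 + 2×10 + 4 = 4524 (decimal)
Convert 4524 (decimal) → 4524 = 1×4096 + 1×256 + 10×16 + 12 → 0x11AC (hexadecimal)
0x11AC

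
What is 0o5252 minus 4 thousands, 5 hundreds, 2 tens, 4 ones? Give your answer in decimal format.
Convert 0o5252 (octal) → 5×512 + 2×64 + 5×8 + 2 = 2730 (decimal)
Convert 4 thousands, 5 hundreds, 2 tens, 4 ones (place-value notation) → 4×1000 + 5×100 + 2×10 + 4 = 4524 (decimal)
Compute 2730 - 4524 = -1794
-1794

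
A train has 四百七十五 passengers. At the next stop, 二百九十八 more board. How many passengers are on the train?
Convert 四百七十五 (Chinese numeral) → 4×100 + 7×10 + 5 = 475 (decimal)
Convert 二百九十八 (Chinese numeral) → 2×100 + 9×10 + 8 = 298 (decimal)
Compute 475 + 298 = 773
773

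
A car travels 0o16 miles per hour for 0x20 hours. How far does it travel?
Convert 0o16 (octal) → 1×8 + 6 = 14 (decimal)
Convert 0x20 (hexadecimal) → 2×16 = 32 (decimal)
Compute 14 × 32 = 448
448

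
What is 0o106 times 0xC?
Convert 0o106 (octal) → 1×64 + 6 = 70 (decimal)
Convert 0xC (hexadecimal) → 12 (decimal)
Compute 70 × 12 = 840
840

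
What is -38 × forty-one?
Convert forty-one (English words) → 41 (decimal)
Compute -38 × 41 = -1558
-1558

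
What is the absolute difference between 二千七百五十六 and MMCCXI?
Convert 二千七百五十六 (Chinese numeral) → 2×1000 + 7×100 + 5×10 + 6 = 2756 (decimal)
Convert MMCCXI (Roman numeral) → 1000 + 1000 + 100 + 100 + 10 + 1 = 2211 (decimal)
Compute |2756 - 2211| = 545
545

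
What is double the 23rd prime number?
The 23rd prime number = 83
Compute 83 × 2 = 166
166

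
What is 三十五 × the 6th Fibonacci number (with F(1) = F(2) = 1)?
Convert 三十五 (Chinese numeral) → 3×10 + 5 = 35 (decimal)
Convert the 6th Fibonacci number (with F(1) = F(2) = 1) (Fibonacci index) → 1, 1, 2, 3, 5, 8 → 8 (decimal)
Compute 35 × 8 = 280
280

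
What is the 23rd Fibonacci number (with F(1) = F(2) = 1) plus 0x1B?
The 23rd Fibonacci number (with F(1) = F(2) = 1) = 28657
Convert 0x1B (hexadecimal) → 1×16 + 11 = 27 (decimal)
Compute 28657 + 27 = 28684
28684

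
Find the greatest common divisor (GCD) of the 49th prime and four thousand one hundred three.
Convert the 49th prime (prime index) → 227 (decimal)
Convert four thousand one hundred three (English words) → 4×1000 + 1×100 + 3 = 4103 (decimal)
Compute gcd(227, 4103) = 1
1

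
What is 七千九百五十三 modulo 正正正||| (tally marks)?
Convert 七千九百五十三 (Chinese numeral) → 7×1000 + 9×100 + 5×10 + 3 = 7953 (decimal)
Convert 正正正||| (tally marks) → 5 + 5 + 5 + 3 = 18 (decimal)
Compute 7953 mod 18 = 15
15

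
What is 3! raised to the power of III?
Convert 3! (factorial) → 6 (decimal)
Convert III (Roman numeral) → 1 + 1 + 1 = 3 (decimal)
Compute 6 ^ 3 = 216
216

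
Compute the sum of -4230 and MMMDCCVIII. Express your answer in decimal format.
Convert MMMDCCVIII (Roman numeral) → 1000 + 1000 + 1000 + 500 + 100 + 100 + 5 + 1 + 1 + 1 = 3708 (decimal)
Compute -4230 + 3708 = -522
-522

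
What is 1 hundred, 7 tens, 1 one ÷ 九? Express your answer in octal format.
Convert 1 hundred, 7 tens, 1 one (place-value notation) → 1×100 + 7×10 + 1 = 171 (decimal)
Convert 九 (Chinese numeral) → 9 (decimal)
Compute 171 ÷ 9 = 19
Convert 19 (decimal) → 19 = 2×8 + 3 → 0o23 (octal)
0o23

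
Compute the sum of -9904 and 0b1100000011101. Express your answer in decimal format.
Convert 0b1100000011101 (binary) → 4096 + 2048 + 16 + 8 + 4 + 1 = 6173 (decimal)
Compute -9904 + 6173 = -3731
-3731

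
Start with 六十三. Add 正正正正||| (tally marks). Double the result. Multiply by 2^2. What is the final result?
Convert 六十三 (Chinese numeral) → 6×10 + 3 = 63 (decimal)
Start: 63
Convert 正正正正||| (tally marks) → 5 + 5 + 5 + 5 + 3 = 23 (decimal)
63 + 23 = 86
86 × 2 = 172
Convert 2^2 (power) → 4 (decimal)
172 × 4 = 688
688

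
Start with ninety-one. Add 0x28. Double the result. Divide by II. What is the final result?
Convert ninety-one (English words) → 91 (decimal)
Start: 91
Convert 0x28 (hexadecimal) → 2×16 + 8 = 40 (decimal)
91 + 40 = 131
131 × 2 = 262
Convert II (Roman numeral) → 1 + 1 = 2 (decimal)
262 ÷ 2 = 131
131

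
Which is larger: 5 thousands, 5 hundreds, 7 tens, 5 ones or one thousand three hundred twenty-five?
Convert 5 thousands, 5 hundreds, 7 tens, 5 ones (place-value notation) → 5×1000 + 5×100 + 7×10 + 5 = 5575 (decimal)
Convert one thousand three hundred twenty-five (English words) → 1×1000 + 3×100 + 25 = 1325 (decimal)
Compare 5575 vs 1325: larger = 5575
5575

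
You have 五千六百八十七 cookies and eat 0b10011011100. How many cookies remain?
Convert 五千六百八十七 (Chinese numeral) → 5×1000 + 6×100 + 8×10 + 7 = 5687 (decimal)
Convert 0b10011011100 (binary) → 1024 + 128 + 64 + 16 + 8 + 4 = 1244 (decimal)
Compute 5687 - 1244 = 4443
4443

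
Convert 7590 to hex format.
Convert 7590 (decimal) → 7590 = 1×4096 + 13×256 + 10×16 + 6 → 0x1DA6 (hexadecimal)
0x1DA6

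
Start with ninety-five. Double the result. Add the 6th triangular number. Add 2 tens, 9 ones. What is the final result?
Convert ninety-five (English words) → 95 (decimal)
Start: 95
95 × 2 = 190
Convert the 6th triangular number (triangular index) → 6×7/2 = 21 (decimal)
190 + 21 = 211
Convert 2 tens, 9 ones (place-value notation) → 2×10 + 9 = 29 (decimal)
211 + 29 = 240
240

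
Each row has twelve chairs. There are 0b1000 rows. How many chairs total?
Convert twelve (English words) → 12 (decimal)
Convert 0b1000 (binary) → 8 (decimal)
Compute 12 × 8 = 96
96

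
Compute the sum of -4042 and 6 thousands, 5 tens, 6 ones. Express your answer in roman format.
Convert 6 thousands, 5 tens, 6 ones (place-value notation) → 6×1000 + 5×10 + 6 = 6056 (decimal)
Compute -4042 + 6056 = 2014
Convert 2014 (decimal) → 2014 = 1000 + 1000 + 10 + 4 → MMXIV (Roman numeral)
MMXIV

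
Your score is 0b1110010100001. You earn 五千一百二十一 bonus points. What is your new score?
Convert 0b1110010100001 (binary) → 4096 + 2048 + 1024 + 128 + 32 + 1 = 7329 (decimal)
Convert 五千一百二十一 (Chinese numeral) → 5×1000 + 1×100 + 2×10 + 1 = 5121 (decimal)
Compute 7329 + 5121 = 12450
12450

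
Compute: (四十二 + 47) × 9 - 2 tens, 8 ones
Convert 四十二 (Chinese numeral) → 4×10 + 2 = 42 (decimal)
Convert 2 tens, 8 ones (place-value notation) → 2×10 + 8 = 28 (decimal)
Expression in decimal: (42 + 47) × 9 - 28
Parentheses first: 42 + 47 = 89
Multiply: 89 × 9 = 801
Subtract: 801 - 28 = 773
773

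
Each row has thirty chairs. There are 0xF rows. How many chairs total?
Convert thirty (English words) → 30 (decimal)
Convert 0xF (hexadecimal) → 15 (decimal)
Compute 30 × 15 = 450
450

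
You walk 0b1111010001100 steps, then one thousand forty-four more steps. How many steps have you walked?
Convert 0b1111010001100 (binary) → 4096 + 2048 + 1024 + 512 + 128 + 8 + 4 = 7820 (decimal)
Convert one thousand forty-four (English words) → 1×1000 + 44 = 1044 (decimal)
Compute 7820 + 1044 = 8864
8864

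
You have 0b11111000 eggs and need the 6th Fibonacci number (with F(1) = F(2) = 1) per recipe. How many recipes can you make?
Convert 0b11111000 (binary) → 128 + 64 + 32 + 16 + 8 = 248 (decimal)
Convert the 6th Fibonacci number (with F(1) = F(2) = 1) (Fibonacci index) → 1, 1, 2, 3, 5, 8 → 8 (decimal)
Compute 248 ÷ 8 = 31
31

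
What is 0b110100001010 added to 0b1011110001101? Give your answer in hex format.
Convert 0b110100001010 (binary) → 2048 + 1024 + 256 + 8 + 2 = 3338 (decimal)
Convert 0b1011110001101 (binary) → 4096 + 1024 + 512 + 256 + 128 + 8 + 4 + 1 = 6029 (decimal)
Compute 3338 + 6029 = 9367
Convert 9367 (decimal) → 9367 = 2×4096 + 4×256 + 9×16 + 7 → 0x2497 (hexadecimal)
0x2497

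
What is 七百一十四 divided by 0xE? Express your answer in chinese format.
Convert 七百一十四 (Chinese numeral) → 7×100 + 1×10 + 4 = 714 (decimal)
Convert 0xE (hexadecimal) → 14 (decimal)
Compute 714 ÷ 14 = 51
Convert 51 (decimal) → 51 = 5×10 + 1 → 五十一 (Chinese numeral)
五十一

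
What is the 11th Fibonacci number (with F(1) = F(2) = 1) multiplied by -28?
Convert the 11th Fibonacci number (with F(1) = F(2) = 1) (Fibonacci index) → 1, 1, 2, 3, 5, 8, 13, 21, 34, 55, 89 → 89 (decimal)
Compute 89 × -28 = -2492
-2492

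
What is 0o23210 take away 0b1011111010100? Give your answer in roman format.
Convert 0o23210 (octal) → 2×4096 + 3×512 + 2×64 + 1×8 = 9864 (decimal)
Convert 0b1011111010100 (binary) → 4096 + 1024 + 512 + 256 + 128 + 64 + 16 + 4 = 6100 (decimal)
Compute 9864 - 6100 = 3764
Convert 3764 (decimal) → 3764 = 1000 + 1000 + 1000 + 500 + 100 + 100 + 50 + 10 + 4 → MMMDCCLXIV (Roman numeral)
MMMDCCLXIV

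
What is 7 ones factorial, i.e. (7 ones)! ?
Convert 7 ones (place-value notation) → 7 (decimal)
Compute 7! = 5040
5040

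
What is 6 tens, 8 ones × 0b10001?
Convert 6 tens, 8 ones (place-value notation) → 6×10 + 8 = 68 (decimal)
Convert 0b10001 (binary) → 16 + 1 = 17 (decimal)
Compute 68 × 17 = 1156
1156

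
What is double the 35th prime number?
The 35th prime number = 149
Compute 149 × 2 = 298
298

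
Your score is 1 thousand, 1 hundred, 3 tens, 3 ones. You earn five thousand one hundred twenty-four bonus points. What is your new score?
Convert 1 thousand, 1 hundred, 3 tens, 3 ones (place-value notation) → 1×1000 + 1×100 + 3×10 + 3 = 1133 (decimal)
Convert five thousand one hundred twenty-four (English words) → 5×1000 + 1×100 + 24 = 5124 (decimal)
Compute 1133 + 5124 = 6257
6257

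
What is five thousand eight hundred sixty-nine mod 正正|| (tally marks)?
Convert five thousand eight hundred sixty-nine (English words) → 5×1000 + 8×100 + 69 = 5869 (decimal)
Convert 正正|| (tally marks) → 5 + 5 + 2 = 12 (decimal)
Compute 5869 mod 12 = 1
1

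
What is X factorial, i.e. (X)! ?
Convert X (Roman numeral) → 10 (decimal)
Compute 10! = 3628800
3628800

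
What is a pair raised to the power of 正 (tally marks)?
Convert a pair (colloquial) → 2 (decimal)
Convert 正 (tally marks) → 5 (decimal)
Compute 2 ^ 5 = 32
32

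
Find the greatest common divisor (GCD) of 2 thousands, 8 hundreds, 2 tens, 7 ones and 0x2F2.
Convert 2 thousands, 8 hundreds, 2 tens, 7 ones (place-value notation) → 2×1000 + 8×100 + 2×10 + 7 = 2827 (decimal)
Convert 0x2F2 (hexadecimal) → 2×256 + 15×16 + 2 = 754 (decimal)
Compute gcd(2827, 754) = 1
1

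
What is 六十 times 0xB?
Convert 六十 (Chinese numeral) → 6×10 = 60 (decimal)
Convert 0xB (hexadecimal) → 11 (decimal)
Compute 60 × 11 = 660
660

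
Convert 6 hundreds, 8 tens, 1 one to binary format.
Convert 6 hundreds, 8 tens, 1 one (place-value notation) → 6×100 + 8×10 + 1 = 681 (decimal)
Convert 681 (decimal) → 681 = 512 + 128 + 32 + 8 + 1 → 0b1010101001 (binary)
0b1010101001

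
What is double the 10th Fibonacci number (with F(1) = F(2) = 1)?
The 10th Fibonacci number (with F(1) = F(2) = 1): 1, 1, 2, 3, 5, 8, 13, 21, 34, 55 → 55
Compute 55 × 2 = 110
110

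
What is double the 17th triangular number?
The 17th triangular number = 17×18/2 = 153
Compute 153 × 2 = 306
306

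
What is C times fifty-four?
Convert C (Roman numeral) → 100 (decimal)
Convert fifty-four (English words) → 54 (decimal)
Compute 100 × 54 = 5400
5400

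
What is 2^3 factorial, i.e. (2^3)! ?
Convert 2^3 (power) → 8 (decimal)
Compute 8! = 40320
40320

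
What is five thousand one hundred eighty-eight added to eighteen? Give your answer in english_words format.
Convert five thousand one hundred eighty-eight (English words) → 5×1000 + 1×100 + 88 = 5188 (decimal)
Convert eighteen (English words) → 18 (decimal)
Compute 5188 + 18 = 5206
Convert 5206 (decimal) → 5206 = 5×1000 + 2×100 + 6 → five thousand two hundred six (English words)
five thousand two hundred six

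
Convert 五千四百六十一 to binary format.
Convert 五千四百六十一 (Chinese numeral) → 5×1000 + 4×100 + 6×10 + 1 = 5461 (decimal)
Convert 5461 (decimal) → 5461 = 4096 + 1024 + 256 + 64 + 16 + 4 + 1 → 0b1010101010101 (binary)
0b1010101010101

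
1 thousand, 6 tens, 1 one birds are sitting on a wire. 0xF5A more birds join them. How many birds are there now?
Convert 1 thousand, 6 tens, 1 one (place-value notation) → 1×1000 + 6×10 + 1 = 1061 (decimal)
Convert 0xF5A (hexadecimal) → 15×256 + 5×16 + 10 = 3930 (decimal)
Compute 1061 + 3930 = 4991
4991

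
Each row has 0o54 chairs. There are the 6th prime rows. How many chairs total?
Convert 0o54 (octal) → 5×8 + 4 = 44 (decimal)
Convert the 6th prime (prime index) → 13 (decimal)
Compute 44 × 13 = 572
572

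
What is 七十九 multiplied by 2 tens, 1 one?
Convert 七十九 (Chinese numeral) → 7×10 + 9 = 79 (decimal)
Convert 2 tens, 1 one (place-value notation) → 2×10 + 1 = 21 (decimal)
Compute 79 × 21 = 1659
1659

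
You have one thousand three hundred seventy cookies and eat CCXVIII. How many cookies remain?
Convert one thousand three hundred seventy (English words) → 1×1000 + 3×100 + 70 = 1370 (decimal)
Convert CCXVIII (Roman numeral) → 100 + 100 + 10 + 5 + 1 + 1 + 1 = 218 (decimal)
Compute 1370 - 218 = 1152
1152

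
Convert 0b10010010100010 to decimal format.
Convert 0b10010010100010 (binary) → 8192 + 1024 + 128 + 32 + 2 = 9378 (decimal)
9378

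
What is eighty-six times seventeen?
Convert eighty-six (English words) → 86 (decimal)
Convert seventeen (English words) → 17 (decimal)
Compute 86 × 17 = 1462
1462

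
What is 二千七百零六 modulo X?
Convert 二千七百零六 (Chinese numeral) → 2×1000 + 7×100 + 6 = 2706 (decimal)
Convert X (Roman numeral) → 10 (decimal)
Compute 2706 mod 10 = 6
6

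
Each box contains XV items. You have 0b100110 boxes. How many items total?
Convert XV (Roman numeral) → 10 + 5 = 15 (decimal)
Convert 0b100110 (binary) → 32 + 4 + 2 = 38 (decimal)
Compute 15 × 38 = 570
570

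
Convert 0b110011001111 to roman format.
Convert 0b110011001111 (binary) → 2048 + 1024 + 128 + 64 + 8 + 4 + 2 + 1 = 3279 (decimal)
Convert 3279 (decimal) → 3279 = 1000 + 1000 + 1000 + 100 + 100 + 50 + 10 + 10 + 9 → MMMCCLXXIX (Roman numeral)
MMMCCLXXIX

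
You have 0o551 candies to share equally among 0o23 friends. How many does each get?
Convert 0o551 (octal) → 5×64 + 5×8 + 1 = 361 (decimal)
Convert 0o23 (octal) → 2×8 + 3 = 19 (decimal)
Compute 361 ÷ 19 = 19
19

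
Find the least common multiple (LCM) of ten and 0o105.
Convert ten (English words) → 10 (decimal)
Convert 0o105 (octal) → 1×64 + 5 = 69 (decimal)
Compute lcm(10, 69) = 690
690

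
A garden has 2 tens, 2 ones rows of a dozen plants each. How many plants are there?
Convert a dozen (colloquial) → 12 (decimal)
Convert 2 tens, 2 ones (place-value notation) → 2×10 + 2 = 22 (decimal)
Compute 12 × 22 = 264
264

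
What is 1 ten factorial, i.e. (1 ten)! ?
Convert 1 ten (place-value notation) → 1×10 = 10 (decimal)
Compute 10! = 3628800
3628800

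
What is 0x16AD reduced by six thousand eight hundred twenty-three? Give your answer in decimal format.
Convert 0x16AD (hexadecimal) → 1×4096 + 6×256 + 10×16 + 13 = 5805 (decimal)
Convert six thousand eight hundred twenty-three (English words) → 6×1000 + 8×100 + 23 = 6823 (decimal)
Compute 5805 - 6823 = -1018
-1018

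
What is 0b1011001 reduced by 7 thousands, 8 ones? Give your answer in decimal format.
Convert 0b1011001 (binary) → 64 + 16 + 8 + 1 = 89 (decimal)
Convert 7 thousands, 8 ones (place-value notation) → 7×1000 + 8 = 7008 (decimal)
Compute 89 - 7008 = -6919
-6919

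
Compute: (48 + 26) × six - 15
Convert six (English words) → 6 (decimal)
Expression in decimal: (48 + 26) × 6 - 15
Parentheses first: 48 + 26 = 74
Multiply: 74 × 6 = 444
Subtract: 444 - 15 = 429
429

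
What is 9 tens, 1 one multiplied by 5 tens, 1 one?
Convert 9 tens, 1 one (place-value notation) → 9×10 + 1 = 91 (decimal)
Convert 5 tens, 1 one (place-value notation) → 5×10 + 1 = 51 (decimal)
Compute 91 × 51 = 4641
4641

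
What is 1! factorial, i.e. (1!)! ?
Convert 1! (factorial) → 1 (decimal)
Compute 1! = 1
1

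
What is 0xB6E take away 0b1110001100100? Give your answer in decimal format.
Convert 0xB6E (hexadecimal) → 11×256 + 6×16 + 14 = 2926 (decimal)
Convert 0b1110001100100 (binary) → 4096 + 2048 + 1024 + 64 + 32 + 4 = 7268 (decimal)
Compute 2926 - 7268 = -4342
-4342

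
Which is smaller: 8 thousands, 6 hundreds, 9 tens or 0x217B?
Convert 8 thousands, 6 hundreds, 9 tens (place-value notation) → 8×1000 + 6×100 + 9×10 = 8690 (decimal)
Convert 0x217B (hexadecimal) → 2×4096 + 1×256 + 7×16 + 11 = 8571 (decimal)
Compare 8690 vs 8571: smaller = 8571
8571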